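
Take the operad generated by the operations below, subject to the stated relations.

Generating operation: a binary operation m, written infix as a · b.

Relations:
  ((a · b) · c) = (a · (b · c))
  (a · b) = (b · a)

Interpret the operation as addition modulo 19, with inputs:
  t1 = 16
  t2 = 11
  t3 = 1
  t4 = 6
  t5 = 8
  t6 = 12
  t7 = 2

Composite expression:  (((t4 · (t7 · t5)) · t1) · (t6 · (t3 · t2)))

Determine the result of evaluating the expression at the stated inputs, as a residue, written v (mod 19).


(t7 · t5) = 10
(t4 · (t7 · t5)) = 16
((t4 · (t7 · t5)) · t1) = 13
(t3 · t2) = 12
(t6 · (t3 · t2)) = 5
(((t4 · (t7 · t5)) · t1) · (t6 · (t3 · t2))) = 18

18 (mod 19)


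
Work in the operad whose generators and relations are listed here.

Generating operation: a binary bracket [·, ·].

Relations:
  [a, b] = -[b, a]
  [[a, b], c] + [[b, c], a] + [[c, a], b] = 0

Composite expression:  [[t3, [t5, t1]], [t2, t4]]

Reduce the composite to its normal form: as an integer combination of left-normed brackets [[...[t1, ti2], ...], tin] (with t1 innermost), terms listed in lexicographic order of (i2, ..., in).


[[[[t1, t5], t3], t2], t4] - [[[[t1, t5], t3], t4], t2]

In the tensor algebra, words opening t1 carry the t1-anchored form.
Composite bracket: [[t3, [t5, t1]], [t2, t4]]
Full expansion: 16 signed words from ab - ba (2^4 = 16).
Keep just the words that open with t1:
  t1t5t3t2t4 (sign +1) contributes +[[[[t1, t5], t3], t2], t4]
  t1t5t3t4t2 (sign -1) contributes -[[[[t1, t5], t3], t4], t2]


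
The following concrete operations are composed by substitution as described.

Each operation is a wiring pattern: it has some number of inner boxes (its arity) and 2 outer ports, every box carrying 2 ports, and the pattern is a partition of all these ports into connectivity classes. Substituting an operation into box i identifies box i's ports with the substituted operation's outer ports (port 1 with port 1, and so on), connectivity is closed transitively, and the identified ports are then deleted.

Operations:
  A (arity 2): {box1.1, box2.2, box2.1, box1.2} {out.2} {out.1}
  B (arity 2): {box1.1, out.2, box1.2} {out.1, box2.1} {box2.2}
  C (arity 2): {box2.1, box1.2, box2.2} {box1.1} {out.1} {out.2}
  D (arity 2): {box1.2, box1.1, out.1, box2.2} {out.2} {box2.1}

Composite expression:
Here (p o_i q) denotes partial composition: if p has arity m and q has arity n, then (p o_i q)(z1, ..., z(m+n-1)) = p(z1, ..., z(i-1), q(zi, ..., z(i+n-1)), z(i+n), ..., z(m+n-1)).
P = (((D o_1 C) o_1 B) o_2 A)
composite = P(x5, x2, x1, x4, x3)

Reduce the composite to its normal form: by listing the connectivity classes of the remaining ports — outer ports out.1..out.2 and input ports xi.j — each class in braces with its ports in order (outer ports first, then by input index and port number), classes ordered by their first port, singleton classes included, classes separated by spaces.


{out.1, x3.2} {out.2} {x1.1, x1.2, x2.1, x2.2} {x3.1} {x4.1, x4.2, x5.1, x5.2}

Two ports join when wires chain via D-identified ports.
the subtree at A composes to {out.1} {out.2} {x1.1, x1.2, x2.1, x2.2} on (x2, x1); out.j = own outer ports
the subtree at B composes to {out.1} {out.2, x5.1, x5.2} {x1.1, x1.2, x2.1, x2.2} on (x5, x2, x1); out.j = own outer ports
the subtree at C composes to {out.1} {out.2} {x1.1, x1.2, x2.1, x2.2} {x4.1, x4.2, x5.1, x5.2} on (x5, x2, x1, x4); out.j = own outer ports
the subtree at D composes to {out.1, x3.2} {out.2} {x1.1, x1.2, x2.1, x2.2} {x3.1} {x4.1, x4.2, x5.1, x5.2} on (x5, x2, x1, x4, x3); out.j = own outer ports


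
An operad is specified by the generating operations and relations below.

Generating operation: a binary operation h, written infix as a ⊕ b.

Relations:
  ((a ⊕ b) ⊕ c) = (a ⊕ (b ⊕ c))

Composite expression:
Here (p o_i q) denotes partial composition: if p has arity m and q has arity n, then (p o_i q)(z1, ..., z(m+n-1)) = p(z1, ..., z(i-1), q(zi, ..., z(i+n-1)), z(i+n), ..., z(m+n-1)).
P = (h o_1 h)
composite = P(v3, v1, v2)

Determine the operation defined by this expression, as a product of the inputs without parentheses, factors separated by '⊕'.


v3 ⊕ v1 ⊕ v2

Associativity of h dissolves the nesting; only the v-input order survives.
(v3 ⊕ v1) reduces to v3 ⊕ v1
((v3 ⊕ v1) ⊕ v2) reduces to v3 ⊕ v1 ⊕ v2


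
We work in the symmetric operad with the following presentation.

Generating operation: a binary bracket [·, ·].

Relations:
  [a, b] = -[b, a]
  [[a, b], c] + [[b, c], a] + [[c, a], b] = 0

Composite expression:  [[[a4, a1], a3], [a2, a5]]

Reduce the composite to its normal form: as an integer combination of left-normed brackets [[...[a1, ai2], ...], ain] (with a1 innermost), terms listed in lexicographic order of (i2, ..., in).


-[[[[a1, a4], a3], a2], a5] + [[[[a1, a4], a3], a5], a2]

Antisymmetry and Jacobi reduce to a1-anchored left-normed brackets.
Composite bracket: [[[a4, a1], a3], [a2, a5]]
Under [a, b] = ab - ba we get 16 signed associative words (2^4 = 16).
The a1-initial words carry the normal form:
  sign of a1a4a3a2a5 is -1, so it contributes -[[[[a1, a4], a3], a2], a5]
  sign of a1a4a3a5a2 is +1, so it contributes +[[[[a1, a4], a3], a5], a2]


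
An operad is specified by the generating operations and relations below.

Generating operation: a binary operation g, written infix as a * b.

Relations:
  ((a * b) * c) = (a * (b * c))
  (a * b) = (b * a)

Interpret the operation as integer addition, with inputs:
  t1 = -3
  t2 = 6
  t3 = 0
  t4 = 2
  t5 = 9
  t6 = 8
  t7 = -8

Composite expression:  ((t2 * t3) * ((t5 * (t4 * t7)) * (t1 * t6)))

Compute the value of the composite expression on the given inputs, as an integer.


14

(t2 * t3) = 6
(t4 * t7) = -6
(t5 * (t4 * t7)) = 3
(t1 * t6) = 5
((t5 * (t4 * t7)) * (t1 * t6)) = 8
((t2 * t3) * ((t5 * (t4 * t7)) * (t1 * t6))) = 14


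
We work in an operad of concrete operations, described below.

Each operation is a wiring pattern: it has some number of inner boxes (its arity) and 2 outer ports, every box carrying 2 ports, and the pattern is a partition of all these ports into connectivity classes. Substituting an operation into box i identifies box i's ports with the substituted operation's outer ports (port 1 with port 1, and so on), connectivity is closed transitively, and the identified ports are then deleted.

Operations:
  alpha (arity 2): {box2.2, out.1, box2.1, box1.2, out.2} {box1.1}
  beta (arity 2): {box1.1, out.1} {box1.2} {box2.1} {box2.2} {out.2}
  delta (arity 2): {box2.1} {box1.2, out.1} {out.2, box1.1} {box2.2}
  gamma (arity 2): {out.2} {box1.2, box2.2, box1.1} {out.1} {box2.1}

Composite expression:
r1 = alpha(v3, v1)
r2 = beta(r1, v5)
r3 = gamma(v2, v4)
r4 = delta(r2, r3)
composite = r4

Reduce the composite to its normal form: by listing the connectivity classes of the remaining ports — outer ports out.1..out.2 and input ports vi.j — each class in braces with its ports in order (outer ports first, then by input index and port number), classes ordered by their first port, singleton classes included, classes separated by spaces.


{out.1} {out.2, v1.1, v1.2, v3.2} {v2.1, v2.2, v4.2} {v3.1} {v4.1} {v5.1} {v5.2}


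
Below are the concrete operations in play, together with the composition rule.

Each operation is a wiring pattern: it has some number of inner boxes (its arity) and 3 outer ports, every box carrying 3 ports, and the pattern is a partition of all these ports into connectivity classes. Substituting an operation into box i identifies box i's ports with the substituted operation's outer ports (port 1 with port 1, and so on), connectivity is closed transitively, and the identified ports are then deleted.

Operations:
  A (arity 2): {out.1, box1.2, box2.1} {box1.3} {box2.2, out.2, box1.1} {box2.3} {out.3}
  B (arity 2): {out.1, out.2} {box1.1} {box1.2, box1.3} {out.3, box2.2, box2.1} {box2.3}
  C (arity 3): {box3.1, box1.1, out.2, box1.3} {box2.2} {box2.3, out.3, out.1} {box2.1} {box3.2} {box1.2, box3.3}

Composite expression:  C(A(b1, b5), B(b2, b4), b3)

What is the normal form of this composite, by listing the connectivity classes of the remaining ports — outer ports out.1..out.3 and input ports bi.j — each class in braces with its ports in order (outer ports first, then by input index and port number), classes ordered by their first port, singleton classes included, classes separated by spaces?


{out.1, out.3, b4.1, b4.2} {out.2, b1.2, b3.1, b5.1} {b1.1, b3.3, b5.2} {b1.3} {b2.1} {b2.2, b2.3} {b3.2} {b4.3} {b5.3}

Connectivity passes through glued C-boundaries; trace each wire chain.
A over (b1, b5) gives {out.1, b1.2, b5.1} {out.2, b1.1, b5.2} {out.3} {b1.3} {b5.3}, out.j being that stage's outer ports
B over (b2, b4) gives {out.1, out.2} {out.3, b4.1, b4.2} {b2.1} {b2.2, b2.3} {b4.3}, out.j being that stage's outer ports
C over (b1, b5, b2, b4, b3) gives {out.1, out.3, b4.1, b4.2} {out.2, b1.2, b3.1, b5.1} {b1.1, b3.3, b5.2} {b1.3} {b2.1} {b2.2, b2.3} {b3.2} {b4.3} {b5.3}, out.j being that stage's outer ports


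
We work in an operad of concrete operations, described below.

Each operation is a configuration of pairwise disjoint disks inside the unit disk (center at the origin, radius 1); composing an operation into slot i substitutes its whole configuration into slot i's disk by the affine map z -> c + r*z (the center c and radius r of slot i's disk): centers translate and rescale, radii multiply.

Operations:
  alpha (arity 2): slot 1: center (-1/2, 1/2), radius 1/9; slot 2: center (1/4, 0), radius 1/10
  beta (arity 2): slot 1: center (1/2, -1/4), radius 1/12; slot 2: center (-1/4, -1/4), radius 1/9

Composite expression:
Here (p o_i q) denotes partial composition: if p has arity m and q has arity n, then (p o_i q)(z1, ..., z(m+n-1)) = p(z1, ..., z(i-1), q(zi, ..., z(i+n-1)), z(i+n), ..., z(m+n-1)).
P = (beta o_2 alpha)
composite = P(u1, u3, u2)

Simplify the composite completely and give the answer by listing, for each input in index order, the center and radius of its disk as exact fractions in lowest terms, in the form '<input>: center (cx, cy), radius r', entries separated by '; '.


u1: center (1/2, -1/4), radius 1/12; u2: center (-2/9, -1/4), radius 1/90; u3: center (-11/36, -7/36), radius 1/81

Follow each u-input down from beta: c' goes to c + r*c', radius to r*r'.
input u1: applying the 1 nested substitution gives center (1/2, -1/4), radius 1/12
input u3: applying the 2 nested substitutions gives center (-11/36, -7/36), radius 1/81
input u2: applying the 2 nested substitutions gives center (-2/9, -1/4), radius 1/90


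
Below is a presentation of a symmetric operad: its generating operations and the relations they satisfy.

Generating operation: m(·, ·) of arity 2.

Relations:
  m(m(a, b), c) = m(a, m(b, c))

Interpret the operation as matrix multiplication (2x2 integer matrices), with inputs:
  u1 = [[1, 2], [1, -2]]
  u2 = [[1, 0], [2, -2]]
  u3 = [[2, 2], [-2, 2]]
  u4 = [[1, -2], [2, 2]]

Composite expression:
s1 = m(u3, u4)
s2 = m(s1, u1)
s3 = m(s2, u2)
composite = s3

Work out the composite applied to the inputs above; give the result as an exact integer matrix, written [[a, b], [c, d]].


[[30, -24], [-14, 24]]

m(u3, u4) = [[6, 0], [2, 8]]
m(m(u3, u4), u1) = [[6, 12], [10, -12]]
m(m(m(u3, u4), u1), u2) = [[30, -24], [-14, 24]]


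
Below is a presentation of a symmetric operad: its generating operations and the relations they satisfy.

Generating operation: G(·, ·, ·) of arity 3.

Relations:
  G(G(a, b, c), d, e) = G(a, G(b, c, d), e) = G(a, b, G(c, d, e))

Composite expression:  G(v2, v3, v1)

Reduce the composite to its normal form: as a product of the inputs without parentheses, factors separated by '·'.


All parenthesizations of G agree; list the v-inputs left to right.
G(v2, v3, v1) collapses to v2 · v3 · v1

v2 · v3 · v1


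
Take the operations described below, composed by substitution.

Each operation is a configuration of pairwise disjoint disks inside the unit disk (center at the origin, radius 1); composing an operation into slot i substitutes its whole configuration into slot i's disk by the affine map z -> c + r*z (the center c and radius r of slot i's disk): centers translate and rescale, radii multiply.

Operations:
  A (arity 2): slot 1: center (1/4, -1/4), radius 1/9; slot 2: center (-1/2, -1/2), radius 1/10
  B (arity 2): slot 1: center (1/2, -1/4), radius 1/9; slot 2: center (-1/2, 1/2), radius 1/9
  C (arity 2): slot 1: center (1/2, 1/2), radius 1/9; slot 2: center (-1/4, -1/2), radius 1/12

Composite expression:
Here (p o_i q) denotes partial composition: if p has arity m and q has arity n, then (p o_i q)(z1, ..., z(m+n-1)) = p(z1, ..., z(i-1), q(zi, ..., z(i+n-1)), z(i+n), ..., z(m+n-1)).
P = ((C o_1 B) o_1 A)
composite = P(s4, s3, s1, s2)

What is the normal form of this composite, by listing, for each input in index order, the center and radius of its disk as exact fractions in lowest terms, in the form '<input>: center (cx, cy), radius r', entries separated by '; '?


s1: center (4/9, 5/9), radius 1/81; s2: center (-1/4, -1/2), radius 1/12; s3: center (89/162, 151/324), radius 1/810; s4: center (181/324, 38/81), radius 1/729

Nesting under C composes maps z -> c + r*z down each s-path.
input s4: composing its 3 substitution steps yields center (181/324, 38/81), radius 1/729
input s3: composing its 3 substitution steps yields center (89/162, 151/324), radius 1/810
input s1: composing its 2 substitution steps yields center (4/9, 5/9), radius 1/81
input s2: composing its 1 substitution step yields center (-1/4, -1/2), radius 1/12


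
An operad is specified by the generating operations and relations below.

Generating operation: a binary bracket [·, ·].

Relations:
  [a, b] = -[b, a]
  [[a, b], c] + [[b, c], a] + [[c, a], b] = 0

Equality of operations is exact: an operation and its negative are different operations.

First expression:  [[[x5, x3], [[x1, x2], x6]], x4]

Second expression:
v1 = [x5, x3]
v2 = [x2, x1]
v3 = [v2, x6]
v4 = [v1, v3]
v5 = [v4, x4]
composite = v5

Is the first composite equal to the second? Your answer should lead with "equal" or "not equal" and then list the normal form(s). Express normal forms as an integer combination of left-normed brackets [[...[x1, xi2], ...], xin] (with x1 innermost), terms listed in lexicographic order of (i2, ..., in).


The first expression reduces to [[[[[x1, x2], x6], x3], x5], x4] - [[[[[x1, x2], x6], x5], x3], x4]
The second expression reduces to -[[[[[x1, x2], x6], x3], x5], x4] + [[[[[x1, x2], x6], x5], x3], x4]
The forms do not match — not equal.

not equal; the first gives [[[[[x1, x2], x6], x3], x5], x4] - [[[[[x1, x2], x6], x5], x3], x4] and the second -[[[[[x1, x2], x6], x3], x5], x4] + [[[[[x1, x2], x6], x5], x3], x4]


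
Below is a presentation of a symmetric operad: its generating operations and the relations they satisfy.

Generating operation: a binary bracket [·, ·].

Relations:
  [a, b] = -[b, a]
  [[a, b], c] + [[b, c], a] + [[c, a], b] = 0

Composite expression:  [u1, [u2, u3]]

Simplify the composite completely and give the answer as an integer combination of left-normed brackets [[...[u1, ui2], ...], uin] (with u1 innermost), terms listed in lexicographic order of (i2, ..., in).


Expand each bracket as ab - ba; the u1-initial words give the coefficients.
Composite bracket: [u1, [u2, u3]]
Applying ab - ba throughout gives 4 signed words (2^2 = 4).
The u1-initial words carry the normal form:
  u1u2u3 (sign +1) contributes +[[u1, u2], u3]
  u1u3u2 (sign -1) contributes -[[u1, u3], u2]

[[u1, u2], u3] - [[u1, u3], u2]


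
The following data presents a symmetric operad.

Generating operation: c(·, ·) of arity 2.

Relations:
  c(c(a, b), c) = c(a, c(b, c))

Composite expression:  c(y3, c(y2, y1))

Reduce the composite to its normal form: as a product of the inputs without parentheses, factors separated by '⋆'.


Associativity of c dissolves the nesting; only the y-input order survives.
c(y2, y1) spells out as y2 ⋆ y1
c(y3, c(y2, y1)) spells out as y3 ⋆ y2 ⋆ y1

y3 ⋆ y2 ⋆ y1


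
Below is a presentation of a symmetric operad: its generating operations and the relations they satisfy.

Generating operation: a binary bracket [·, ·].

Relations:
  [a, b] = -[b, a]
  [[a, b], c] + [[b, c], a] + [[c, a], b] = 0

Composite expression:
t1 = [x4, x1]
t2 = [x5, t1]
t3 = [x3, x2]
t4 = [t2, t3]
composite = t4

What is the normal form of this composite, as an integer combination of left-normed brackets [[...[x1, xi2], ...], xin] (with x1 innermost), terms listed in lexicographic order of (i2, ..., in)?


-[[[[x1, x4], x5], x2], x3] + [[[[x1, x4], x5], x3], x2]

Left-normed coefficients sit on the x1-initial expansion words.
Composite bracket: [[x5, [x4, x1]], [x3, x2]]
Each bracket splits as ab - ba, giving 16 signed words (2^4 = 16).
Words beginning with x1 determine it all:
  from x1x4x5x2x3, sign -1: term -[[[[x1, x4], x5], x2], x3]
  from x1x4x5x3x2, sign +1: term +[[[[x1, x4], x5], x3], x2]


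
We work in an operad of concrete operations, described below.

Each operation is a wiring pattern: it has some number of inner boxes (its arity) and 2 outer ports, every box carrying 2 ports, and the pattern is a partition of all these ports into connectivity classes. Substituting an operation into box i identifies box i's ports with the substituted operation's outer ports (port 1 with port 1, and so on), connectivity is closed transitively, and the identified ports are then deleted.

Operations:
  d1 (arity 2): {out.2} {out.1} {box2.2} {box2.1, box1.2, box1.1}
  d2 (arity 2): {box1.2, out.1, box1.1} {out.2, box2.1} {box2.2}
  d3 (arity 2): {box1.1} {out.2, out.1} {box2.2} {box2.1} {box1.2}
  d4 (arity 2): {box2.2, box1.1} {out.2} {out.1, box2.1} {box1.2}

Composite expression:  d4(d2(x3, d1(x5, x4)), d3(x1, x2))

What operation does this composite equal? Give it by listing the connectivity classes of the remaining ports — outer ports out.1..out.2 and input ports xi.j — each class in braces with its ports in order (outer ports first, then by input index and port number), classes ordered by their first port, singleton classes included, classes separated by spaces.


{out.1, x3.1, x3.2} {out.2} {x1.1} {x1.2} {x2.1} {x2.2} {x4.1, x5.1, x5.2} {x4.2}

Reachability decides: close wires over d4-identified ports.
the subtree at d1 composes to {out.1} {out.2} {x4.1, x5.1, x5.2} {x4.2} on (x5, x4); out.j = own outer ports
the subtree at d2 composes to {out.1, x3.1, x3.2} {out.2} {x4.1, x5.1, x5.2} {x4.2} on (x3, x5, x4); out.j = own outer ports
the subtree at d3 composes to {out.1, out.2} {x1.1} {x1.2} {x2.1} {x2.2} on (x1, x2); out.j = own outer ports
the subtree at d4 composes to {out.1, x3.1, x3.2} {out.2} {x1.1} {x1.2} {x2.1} {x2.2} {x4.1, x5.1, x5.2} {x4.2} on (x3, x5, x4, x1, x2); out.j = own outer ports


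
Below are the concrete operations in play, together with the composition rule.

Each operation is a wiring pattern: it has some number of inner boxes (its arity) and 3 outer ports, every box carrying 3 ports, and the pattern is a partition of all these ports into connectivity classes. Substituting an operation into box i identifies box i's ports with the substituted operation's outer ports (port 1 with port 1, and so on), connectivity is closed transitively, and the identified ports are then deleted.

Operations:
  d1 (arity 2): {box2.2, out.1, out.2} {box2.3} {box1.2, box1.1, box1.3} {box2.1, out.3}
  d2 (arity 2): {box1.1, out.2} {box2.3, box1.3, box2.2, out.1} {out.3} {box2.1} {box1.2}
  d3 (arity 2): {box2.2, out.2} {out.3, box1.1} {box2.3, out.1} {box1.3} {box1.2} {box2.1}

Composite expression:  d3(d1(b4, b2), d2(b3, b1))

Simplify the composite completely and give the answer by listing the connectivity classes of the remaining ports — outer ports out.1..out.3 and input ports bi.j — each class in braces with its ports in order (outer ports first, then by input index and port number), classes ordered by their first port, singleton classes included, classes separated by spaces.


{out.1} {out.2, b3.1} {out.3, b2.2} {b1.1} {b1.2, b1.3, b3.3} {b2.1} {b2.3} {b3.2} {b4.1, b4.2, b4.3}

Substituting into d3 glues patterns; closure does the rest.
d1 over (b4, b2) gives {out.1, out.2, b2.2} {out.3, b2.1} {b2.3} {b4.1, b4.2, b4.3}, out.j being that stage's outer ports
d2 over (b3, b1) gives {out.1, b1.2, b1.3, b3.3} {out.2, b3.1} {out.3} {b1.1} {b3.2}, out.j being that stage's outer ports
d3 over (b4, b2, b3, b1) gives {out.1} {out.2, b3.1} {out.3, b2.2} {b1.1} {b1.2, b1.3, b3.3} {b2.1} {b2.3} {b3.2} {b4.1, b4.2, b4.3}, out.j being that stage's outer ports


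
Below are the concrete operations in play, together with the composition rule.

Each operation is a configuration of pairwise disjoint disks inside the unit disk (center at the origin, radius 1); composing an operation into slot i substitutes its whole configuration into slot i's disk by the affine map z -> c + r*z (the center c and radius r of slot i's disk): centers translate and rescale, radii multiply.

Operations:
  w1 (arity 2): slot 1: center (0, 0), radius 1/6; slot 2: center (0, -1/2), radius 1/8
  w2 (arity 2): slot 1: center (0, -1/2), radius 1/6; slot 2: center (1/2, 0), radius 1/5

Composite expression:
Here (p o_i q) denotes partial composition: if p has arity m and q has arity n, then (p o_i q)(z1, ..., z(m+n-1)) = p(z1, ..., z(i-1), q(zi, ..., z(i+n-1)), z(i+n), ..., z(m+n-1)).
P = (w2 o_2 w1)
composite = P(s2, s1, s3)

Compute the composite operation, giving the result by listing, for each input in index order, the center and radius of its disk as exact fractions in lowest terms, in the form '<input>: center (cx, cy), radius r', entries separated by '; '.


s1: center (1/2, 0), radius 1/30; s2: center (0, -1/2), radius 1/6; s3: center (1/2, -1/10), radius 1/40

Nesting under w2 composes maps z -> c + r*z down each s-path.
s2 passes through 1 substitution, ending at center (0, -1/2), radius 1/6
s1 passes through 2 substitutions, ending at center (1/2, 0), radius 1/30
s3 passes through 2 substitutions, ending at center (1/2, -1/10), radius 1/40


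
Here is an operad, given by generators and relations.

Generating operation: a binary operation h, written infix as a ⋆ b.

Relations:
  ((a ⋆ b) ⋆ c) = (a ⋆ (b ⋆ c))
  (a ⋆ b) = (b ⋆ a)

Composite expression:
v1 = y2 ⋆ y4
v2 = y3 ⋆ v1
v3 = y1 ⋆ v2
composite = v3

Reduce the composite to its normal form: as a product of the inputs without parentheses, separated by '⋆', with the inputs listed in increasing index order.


y1 ⋆ y2 ⋆ y3 ⋆ y4

Any arrangement under h is one operation, so sort the y-inputs.
(y2 ⋆ y4) unparenthesizes to y2 ⋆ y4
(y3 ⋆ (y2 ⋆ y4)) unparenthesizes to y3 ⋆ y2 ⋆ y4
(y1 ⋆ (y3 ⋆ (y2 ⋆ y4))) unparenthesizes to y1 ⋆ y3 ⋆ y2 ⋆ y4
commutativity sorts the factors: y1 ⋆ y2 ⋆ y3 ⋆ y4


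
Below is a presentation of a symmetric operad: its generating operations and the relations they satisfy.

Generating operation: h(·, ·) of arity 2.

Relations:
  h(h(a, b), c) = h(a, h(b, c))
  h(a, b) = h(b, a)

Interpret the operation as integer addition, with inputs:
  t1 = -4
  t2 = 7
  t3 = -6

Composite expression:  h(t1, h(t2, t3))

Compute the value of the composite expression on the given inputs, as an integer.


-3

h(t2, t3) = 1
h(t1, h(t2, t3)) = -3


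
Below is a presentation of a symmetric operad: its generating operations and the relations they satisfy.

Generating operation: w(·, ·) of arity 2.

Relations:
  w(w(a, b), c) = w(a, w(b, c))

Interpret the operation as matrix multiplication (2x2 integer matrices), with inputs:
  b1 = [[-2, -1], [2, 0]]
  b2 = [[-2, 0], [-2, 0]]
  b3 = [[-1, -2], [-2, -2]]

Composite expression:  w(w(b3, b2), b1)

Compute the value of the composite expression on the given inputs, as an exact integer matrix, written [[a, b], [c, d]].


w(b3, b2) = [[6, 0], [8, 0]]
w(w(b3, b2), b1) = [[-12, -6], [-16, -8]]

[[-12, -6], [-16, -8]]


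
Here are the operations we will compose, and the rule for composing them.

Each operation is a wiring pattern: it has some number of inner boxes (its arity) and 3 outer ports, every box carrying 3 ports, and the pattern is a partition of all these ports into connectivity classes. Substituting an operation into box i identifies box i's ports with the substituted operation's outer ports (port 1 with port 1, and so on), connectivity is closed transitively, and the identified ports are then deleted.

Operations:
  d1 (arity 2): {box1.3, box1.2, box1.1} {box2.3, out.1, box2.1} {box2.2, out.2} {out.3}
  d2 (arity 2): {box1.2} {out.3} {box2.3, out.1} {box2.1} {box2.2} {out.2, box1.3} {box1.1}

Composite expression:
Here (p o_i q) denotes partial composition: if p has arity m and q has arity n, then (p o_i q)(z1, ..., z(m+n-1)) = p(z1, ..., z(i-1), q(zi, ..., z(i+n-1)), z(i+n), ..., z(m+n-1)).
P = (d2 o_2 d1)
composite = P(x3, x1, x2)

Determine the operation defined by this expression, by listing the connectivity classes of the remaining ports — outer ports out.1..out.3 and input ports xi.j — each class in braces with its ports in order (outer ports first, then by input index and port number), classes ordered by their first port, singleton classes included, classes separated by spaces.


After gluing at d2, chains via deleted ports link the x-ports.
composing d1 on (x1, x2), with out.j its own outer ports: {out.1, x2.1, x2.3} {out.2, x2.2} {out.3} {x1.1, x1.2, x1.3}
composing d2 on (x3, x1, x2), with out.j its own outer ports: {out.1} {out.2, x3.3} {out.3} {x1.1, x1.2, x1.3} {x2.1, x2.3} {x2.2} {x3.1} {x3.2}

{out.1} {out.2, x3.3} {out.3} {x1.1, x1.2, x1.3} {x2.1, x2.3} {x2.2} {x3.1} {x3.2}


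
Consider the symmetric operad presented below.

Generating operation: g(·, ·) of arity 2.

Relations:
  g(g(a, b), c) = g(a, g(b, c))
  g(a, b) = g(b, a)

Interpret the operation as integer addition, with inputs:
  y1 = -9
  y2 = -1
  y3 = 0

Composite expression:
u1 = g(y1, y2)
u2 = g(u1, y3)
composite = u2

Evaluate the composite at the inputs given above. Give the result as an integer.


-10


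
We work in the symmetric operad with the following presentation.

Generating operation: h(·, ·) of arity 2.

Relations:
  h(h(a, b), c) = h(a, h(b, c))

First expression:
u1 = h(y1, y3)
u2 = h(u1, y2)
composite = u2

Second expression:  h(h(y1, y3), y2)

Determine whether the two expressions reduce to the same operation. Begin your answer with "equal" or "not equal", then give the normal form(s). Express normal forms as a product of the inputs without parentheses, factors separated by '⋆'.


equal; both compose to y1 ⋆ y3 ⋆ y2

Reducing the first expression gives y1 ⋆ y3 ⋆ y2
Reducing the second expression gives y1 ⋆ y3 ⋆ y2
One common form — equal.


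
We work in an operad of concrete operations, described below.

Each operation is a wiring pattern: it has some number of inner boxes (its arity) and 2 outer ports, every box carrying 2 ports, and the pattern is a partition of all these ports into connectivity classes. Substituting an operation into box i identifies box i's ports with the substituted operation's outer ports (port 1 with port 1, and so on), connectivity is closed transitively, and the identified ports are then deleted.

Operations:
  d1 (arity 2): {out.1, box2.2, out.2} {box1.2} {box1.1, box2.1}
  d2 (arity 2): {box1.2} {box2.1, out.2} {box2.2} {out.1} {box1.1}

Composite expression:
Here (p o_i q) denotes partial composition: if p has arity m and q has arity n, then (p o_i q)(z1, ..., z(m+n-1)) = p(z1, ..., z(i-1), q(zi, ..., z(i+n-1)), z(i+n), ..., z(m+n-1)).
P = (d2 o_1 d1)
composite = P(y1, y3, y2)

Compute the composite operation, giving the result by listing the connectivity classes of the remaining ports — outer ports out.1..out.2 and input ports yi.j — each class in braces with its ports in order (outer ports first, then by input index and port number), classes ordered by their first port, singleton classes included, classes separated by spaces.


Treat the ports identified at d2 as solder joints: merge, then drop.
composing d1 on (y1, y3), with out.j its own outer ports: {out.1, out.2, y3.2} {y1.1, y3.1} {y1.2}
composing d2 on (y1, y3, y2), with out.j its own outer ports: {out.1} {out.2, y2.1} {y1.1, y3.1} {y1.2} {y2.2} {y3.2}

{out.1} {out.2, y2.1} {y1.1, y3.1} {y1.2} {y2.2} {y3.2}


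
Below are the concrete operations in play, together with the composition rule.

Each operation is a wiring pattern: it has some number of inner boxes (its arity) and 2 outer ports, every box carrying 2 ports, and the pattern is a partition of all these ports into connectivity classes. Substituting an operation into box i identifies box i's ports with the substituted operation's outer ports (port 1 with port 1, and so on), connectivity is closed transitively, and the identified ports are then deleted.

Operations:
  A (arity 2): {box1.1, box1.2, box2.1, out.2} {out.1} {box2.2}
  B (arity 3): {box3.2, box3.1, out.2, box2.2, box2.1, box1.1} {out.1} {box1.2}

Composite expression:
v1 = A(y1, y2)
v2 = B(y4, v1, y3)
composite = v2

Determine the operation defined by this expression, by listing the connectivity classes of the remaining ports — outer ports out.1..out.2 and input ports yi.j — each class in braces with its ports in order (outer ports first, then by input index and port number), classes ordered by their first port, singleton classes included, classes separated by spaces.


{out.1} {out.2, y1.1, y1.2, y2.1, y3.1, y3.2, y4.1} {y2.2} {y4.2}

Treat the ports identified at B as solder joints: merge, then drop.
through A, on inputs (y1, y2): {out.1} {out.2, y1.1, y1.2, y2.1} {y2.2} (out.j = stage outer ports)
through B, on inputs (y4, y1, y2, y3): {out.1} {out.2, y1.1, y1.2, y2.1, y3.1, y3.2, y4.1} {y2.2} {y4.2} (out.j = stage outer ports)


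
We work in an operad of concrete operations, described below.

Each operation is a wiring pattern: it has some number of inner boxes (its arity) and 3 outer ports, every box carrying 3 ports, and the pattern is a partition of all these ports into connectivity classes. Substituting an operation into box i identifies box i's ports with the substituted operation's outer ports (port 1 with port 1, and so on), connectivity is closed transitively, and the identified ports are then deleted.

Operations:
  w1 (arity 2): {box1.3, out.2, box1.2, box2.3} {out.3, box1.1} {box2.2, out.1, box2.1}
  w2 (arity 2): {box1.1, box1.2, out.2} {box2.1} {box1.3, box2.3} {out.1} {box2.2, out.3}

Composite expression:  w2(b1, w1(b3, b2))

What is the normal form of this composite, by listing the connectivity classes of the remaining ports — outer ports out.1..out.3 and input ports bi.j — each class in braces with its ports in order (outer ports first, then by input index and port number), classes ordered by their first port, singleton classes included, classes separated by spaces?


{out.1} {out.2, b1.1, b1.2} {out.3, b2.3, b3.2, b3.3} {b1.3, b3.1} {b2.1, b2.2}

After gluing at w2, chains via deleted ports link the b-ports.
through w1, on inputs (b3, b2): {out.1, b2.1, b2.2} {out.2, b2.3, b3.2, b3.3} {out.3, b3.1} (out.j = stage outer ports)
through w2, on inputs (b1, b3, b2): {out.1} {out.2, b1.1, b1.2} {out.3, b2.3, b3.2, b3.3} {b1.3, b3.1} {b2.1, b2.2} (out.j = stage outer ports)


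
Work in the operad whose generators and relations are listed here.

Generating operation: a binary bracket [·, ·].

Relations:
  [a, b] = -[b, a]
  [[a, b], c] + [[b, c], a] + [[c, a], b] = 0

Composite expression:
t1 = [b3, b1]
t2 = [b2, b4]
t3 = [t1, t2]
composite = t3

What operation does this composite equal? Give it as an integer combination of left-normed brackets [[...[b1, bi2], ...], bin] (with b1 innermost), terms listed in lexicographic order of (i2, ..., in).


Expand each bracket as ab - ba; the b1-initial words give the coefficients.
Composite bracket: [[b3, b1], [b2, b4]]
Applying ab - ba throughout gives 8 signed words (2^3 = 8).
Words beginning with b1 determine it all:
  from b1b3b2b4, sign -1: term -[[[b1, b3], b2], b4]
  from b1b3b4b2, sign +1: term +[[[b1, b3], b4], b2]

-[[[b1, b3], b2], b4] + [[[b1, b3], b4], b2]


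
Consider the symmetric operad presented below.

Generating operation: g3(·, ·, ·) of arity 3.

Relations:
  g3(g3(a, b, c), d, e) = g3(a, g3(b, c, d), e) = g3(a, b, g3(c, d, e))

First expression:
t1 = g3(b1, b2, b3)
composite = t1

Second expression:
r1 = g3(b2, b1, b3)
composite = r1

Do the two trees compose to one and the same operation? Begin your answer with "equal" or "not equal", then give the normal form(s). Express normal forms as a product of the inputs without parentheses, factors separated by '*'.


In normal form, the first expression is b1 * b2 * b3
In normal form, the second expression is b2 * b1 * b3
The forms do not match — not equal.

not equal — first b1 * b2 * b3, second b2 * b1 * b3


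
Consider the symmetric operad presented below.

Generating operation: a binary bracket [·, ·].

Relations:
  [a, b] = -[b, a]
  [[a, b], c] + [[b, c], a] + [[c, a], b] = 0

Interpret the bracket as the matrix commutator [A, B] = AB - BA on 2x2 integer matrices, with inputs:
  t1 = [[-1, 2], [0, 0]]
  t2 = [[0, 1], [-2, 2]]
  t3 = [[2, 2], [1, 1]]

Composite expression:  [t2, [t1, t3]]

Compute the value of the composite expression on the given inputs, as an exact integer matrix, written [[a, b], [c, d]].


[[-7, 4], [-6, 7]]

[t1, t3] = [[2, -4], [1, -2]]
[t2, [t1, t3]] = [[-7, 4], [-6, 7]]


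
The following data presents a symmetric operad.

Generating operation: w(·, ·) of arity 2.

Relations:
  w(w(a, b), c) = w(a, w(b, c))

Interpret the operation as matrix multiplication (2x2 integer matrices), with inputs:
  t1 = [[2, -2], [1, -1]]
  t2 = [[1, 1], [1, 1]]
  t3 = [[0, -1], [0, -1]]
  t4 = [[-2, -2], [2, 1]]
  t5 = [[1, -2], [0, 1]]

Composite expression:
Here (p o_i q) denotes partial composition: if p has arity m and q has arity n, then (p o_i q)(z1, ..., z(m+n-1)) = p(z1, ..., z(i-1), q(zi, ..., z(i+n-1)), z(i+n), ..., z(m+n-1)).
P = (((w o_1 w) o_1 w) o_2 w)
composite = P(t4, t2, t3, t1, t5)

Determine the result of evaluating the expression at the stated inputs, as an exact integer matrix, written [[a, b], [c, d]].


[[8, -24], [-6, 18]]


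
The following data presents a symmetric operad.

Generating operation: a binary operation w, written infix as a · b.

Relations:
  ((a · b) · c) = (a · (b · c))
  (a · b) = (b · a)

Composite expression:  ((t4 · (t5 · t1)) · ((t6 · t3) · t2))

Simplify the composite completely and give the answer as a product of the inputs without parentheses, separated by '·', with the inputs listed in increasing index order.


t1 · t2 · t3 · t4 · t5 · t6

Both nesting and order wash out for w; what remains is which t's occur.
(t5 · t1) linearizes to t5 · t1
(t4 · (t5 · t1)) linearizes to t4 · t5 · t1
(t6 · t3) linearizes to t6 · t3
((t6 · t3) · t2) linearizes to t6 · t3 · t2
((t4 · (t5 · t1)) · ((t6 · t3) · t2)) linearizes to t4 · t5 · t1 · t6 · t3 · t2
putting the inputs in ascending order: t1 · t2 · t3 · t4 · t5 · t6


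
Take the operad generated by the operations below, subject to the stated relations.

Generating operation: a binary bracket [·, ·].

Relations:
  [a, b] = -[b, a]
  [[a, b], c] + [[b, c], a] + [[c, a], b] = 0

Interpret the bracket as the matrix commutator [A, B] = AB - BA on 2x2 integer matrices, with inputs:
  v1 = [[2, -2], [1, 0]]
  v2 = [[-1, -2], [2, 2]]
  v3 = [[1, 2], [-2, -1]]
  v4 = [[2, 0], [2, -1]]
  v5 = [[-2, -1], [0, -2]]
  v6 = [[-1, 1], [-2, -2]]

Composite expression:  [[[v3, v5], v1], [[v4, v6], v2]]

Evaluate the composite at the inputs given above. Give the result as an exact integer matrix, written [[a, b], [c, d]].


[[-260, -596], [112, 260]]


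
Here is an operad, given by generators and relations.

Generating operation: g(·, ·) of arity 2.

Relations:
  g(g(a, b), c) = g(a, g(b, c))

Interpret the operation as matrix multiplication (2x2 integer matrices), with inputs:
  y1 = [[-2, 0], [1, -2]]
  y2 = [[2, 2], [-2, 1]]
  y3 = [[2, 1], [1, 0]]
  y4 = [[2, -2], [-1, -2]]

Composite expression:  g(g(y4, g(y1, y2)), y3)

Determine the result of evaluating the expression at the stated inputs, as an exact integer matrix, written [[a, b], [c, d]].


g(y1, y2) = [[-4, -4], [6, 0]]
g(y4, g(y1, y2)) = [[-20, -8], [-8, 4]]
g(g(y4, g(y1, y2)), y3) = [[-48, -20], [-12, -8]]

[[-48, -20], [-12, -8]]


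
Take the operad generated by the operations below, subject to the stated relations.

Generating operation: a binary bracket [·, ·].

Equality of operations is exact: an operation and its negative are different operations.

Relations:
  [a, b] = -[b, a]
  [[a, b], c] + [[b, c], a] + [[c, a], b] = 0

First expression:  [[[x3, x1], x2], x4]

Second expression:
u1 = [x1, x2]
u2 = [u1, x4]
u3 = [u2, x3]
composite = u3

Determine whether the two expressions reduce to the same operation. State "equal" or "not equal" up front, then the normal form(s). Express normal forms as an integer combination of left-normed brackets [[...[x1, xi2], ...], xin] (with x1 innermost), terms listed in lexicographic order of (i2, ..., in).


not equal; the first gives -[[[x1, x3], x2], x4] and the second [[[x1, x2], x4], x3]


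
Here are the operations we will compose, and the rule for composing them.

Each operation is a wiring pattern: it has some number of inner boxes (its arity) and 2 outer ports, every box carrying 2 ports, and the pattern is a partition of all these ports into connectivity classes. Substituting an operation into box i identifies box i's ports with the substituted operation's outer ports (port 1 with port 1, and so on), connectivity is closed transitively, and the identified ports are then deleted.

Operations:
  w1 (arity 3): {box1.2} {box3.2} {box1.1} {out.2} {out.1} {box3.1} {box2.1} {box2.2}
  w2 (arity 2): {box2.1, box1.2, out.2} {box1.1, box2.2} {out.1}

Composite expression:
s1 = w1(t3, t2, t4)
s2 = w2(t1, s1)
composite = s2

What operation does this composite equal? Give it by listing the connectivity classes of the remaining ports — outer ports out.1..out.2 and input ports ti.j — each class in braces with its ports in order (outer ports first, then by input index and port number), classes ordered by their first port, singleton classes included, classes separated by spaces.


{out.1} {out.2, t1.2} {t1.1} {t2.1} {t2.2} {t3.1} {t3.2} {t4.1} {t4.2}


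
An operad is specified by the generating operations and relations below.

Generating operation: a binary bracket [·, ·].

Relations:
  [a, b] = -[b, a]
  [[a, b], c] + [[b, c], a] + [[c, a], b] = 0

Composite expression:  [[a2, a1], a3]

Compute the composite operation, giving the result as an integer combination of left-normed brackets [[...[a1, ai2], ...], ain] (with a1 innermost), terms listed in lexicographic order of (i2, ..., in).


Antisymmetry and Jacobi reduce to a1-anchored left-normed brackets.
Composite bracket: [[a2, a1], a3]
Under [a, b] = ab - ba we get 4 signed associative words (2^2 = 4).
Keep just the words that open with a1:
  sign of a1a2a3 is -1, so it contributes -[[a1, a2], a3]

-[[a1, a2], a3]


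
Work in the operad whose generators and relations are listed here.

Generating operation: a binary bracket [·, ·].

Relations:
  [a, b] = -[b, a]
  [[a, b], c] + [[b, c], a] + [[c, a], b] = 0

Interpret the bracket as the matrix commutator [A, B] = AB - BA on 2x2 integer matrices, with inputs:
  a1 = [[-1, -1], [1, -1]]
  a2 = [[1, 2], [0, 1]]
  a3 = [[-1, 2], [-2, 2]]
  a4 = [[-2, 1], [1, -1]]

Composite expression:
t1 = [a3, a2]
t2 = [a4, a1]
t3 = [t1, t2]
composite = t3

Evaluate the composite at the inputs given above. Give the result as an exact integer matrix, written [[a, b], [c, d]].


[[-6, 32], [-8, 6]]

[a3, a2] = [[4, -6], [0, -4]]
[a4, a1] = [[2, 1], [1, -2]]
[[a3, a2], [a4, a1]] = [[-6, 32], [-8, 6]]


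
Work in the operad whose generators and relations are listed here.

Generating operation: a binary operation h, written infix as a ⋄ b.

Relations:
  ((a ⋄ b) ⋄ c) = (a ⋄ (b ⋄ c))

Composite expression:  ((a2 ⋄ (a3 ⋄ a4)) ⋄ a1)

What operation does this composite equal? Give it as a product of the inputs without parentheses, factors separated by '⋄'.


a2 ⋄ a3 ⋄ a4 ⋄ a1

Every regrouping of h is equal, so read the a-inputs in written order.
(a3 ⋄ a4) flattens to a3 ⋄ a4
(a2 ⋄ (a3 ⋄ a4)) flattens to a2 ⋄ a3 ⋄ a4
((a2 ⋄ (a3 ⋄ a4)) ⋄ a1) flattens to a2 ⋄ a3 ⋄ a4 ⋄ a1
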